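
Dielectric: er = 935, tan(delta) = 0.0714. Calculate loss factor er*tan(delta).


Loss = 935 * 0.0714 = 66.759

66.759


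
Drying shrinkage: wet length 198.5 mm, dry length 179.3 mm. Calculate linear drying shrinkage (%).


DS = (198.5 - 179.3) / 198.5 * 100 = 9.67%

9.67


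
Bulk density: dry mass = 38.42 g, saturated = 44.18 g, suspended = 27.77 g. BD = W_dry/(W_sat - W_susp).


BD = 38.42 / (44.18 - 27.77) = 38.42 / 16.41 = 2.341 g/cm^3

2.341


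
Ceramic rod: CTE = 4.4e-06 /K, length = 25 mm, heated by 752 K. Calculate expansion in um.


dL = 4.4e-06 * 25 * 752 * 1000 = 82.72 um

82.72


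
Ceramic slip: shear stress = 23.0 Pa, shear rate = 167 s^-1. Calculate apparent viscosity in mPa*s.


eta = tau/gamma * 1000 = 23.0/167 * 1000 = 137.7 mPa*s

137.7


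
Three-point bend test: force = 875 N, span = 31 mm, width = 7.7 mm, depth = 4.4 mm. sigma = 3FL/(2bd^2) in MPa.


sigma = 3*875*31/(2*7.7*4.4^2) = 272.9 MPa

272.9


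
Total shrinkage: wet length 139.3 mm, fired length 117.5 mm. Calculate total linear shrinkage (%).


TS = (139.3 - 117.5) / 139.3 * 100 = 15.65%

15.65


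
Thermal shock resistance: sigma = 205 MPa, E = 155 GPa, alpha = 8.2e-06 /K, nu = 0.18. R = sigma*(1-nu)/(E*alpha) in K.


R = 205*(1-0.18)/(155*1000*8.2e-06) = 132 K

132


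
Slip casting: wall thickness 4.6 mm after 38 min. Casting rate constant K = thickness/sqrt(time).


K = 4.6 / sqrt(38) = 4.6 / 6.1644 = 0.746 mm/min^0.5

0.746


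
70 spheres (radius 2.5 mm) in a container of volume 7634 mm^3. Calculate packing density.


V_sphere = 4/3*pi*2.5^3 = 65.4498 mm^3
Total V = 70*65.4498 = 4581.486 mm^3
PD = 4581.486 / 7634 = 0.6

0.6


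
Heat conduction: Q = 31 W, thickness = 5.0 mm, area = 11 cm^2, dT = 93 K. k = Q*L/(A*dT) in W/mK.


k = 31*5.0/1000/(11/10000*93) = 1.52 W/mK

1.52


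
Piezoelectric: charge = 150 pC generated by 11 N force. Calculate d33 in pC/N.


d33 = 150 / 11 = 13.6 pC/N

13.6


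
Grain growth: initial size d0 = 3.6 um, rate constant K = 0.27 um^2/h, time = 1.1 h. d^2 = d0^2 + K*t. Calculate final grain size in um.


d^2 = 3.6^2 + 0.27*1.1 = 13.257
d = sqrt(13.257) = 3.64 um

3.64


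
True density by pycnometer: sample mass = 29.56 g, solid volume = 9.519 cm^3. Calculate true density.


TD = 29.56 / 9.519 = 3.105 g/cm^3

3.105


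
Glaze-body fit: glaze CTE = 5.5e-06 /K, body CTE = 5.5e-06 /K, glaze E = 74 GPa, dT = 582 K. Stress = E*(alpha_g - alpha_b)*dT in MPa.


Stress = 74*1000*(5.5e-06 - 5.5e-06)*582 = 0.0 MPa

0.0


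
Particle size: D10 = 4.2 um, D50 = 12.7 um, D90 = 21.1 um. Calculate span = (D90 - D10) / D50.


Span = (21.1 - 4.2) / 12.7 = 16.9 / 12.7 = 1.331

1.331


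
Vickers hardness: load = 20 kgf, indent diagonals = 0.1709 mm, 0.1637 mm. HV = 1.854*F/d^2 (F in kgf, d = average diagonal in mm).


d_avg = (0.1709+0.1637)/2 = 0.1673 mm
HV = 1.854*20/0.1673^2 = 1325

1325


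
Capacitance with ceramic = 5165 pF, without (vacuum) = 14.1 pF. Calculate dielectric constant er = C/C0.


er = 5165 / 14.1 = 366.31

366.31


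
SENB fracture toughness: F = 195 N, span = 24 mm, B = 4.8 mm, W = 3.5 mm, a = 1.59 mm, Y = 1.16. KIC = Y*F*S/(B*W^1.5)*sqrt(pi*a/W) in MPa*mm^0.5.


KIC = 1.16*195*24/(4.8*3.5^1.5)*sqrt(pi*1.59/3.5) = 206.35

206.35


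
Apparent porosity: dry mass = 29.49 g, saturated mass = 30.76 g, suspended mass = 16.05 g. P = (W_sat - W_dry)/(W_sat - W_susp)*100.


P = (30.76 - 29.49) / (30.76 - 16.05) * 100 = 1.27 / 14.71 * 100 = 8.6%

8.6


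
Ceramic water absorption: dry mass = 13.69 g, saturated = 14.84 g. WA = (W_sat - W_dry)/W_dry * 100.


WA = (14.84 - 13.69) / 13.69 * 100 = 8.4%

8.4


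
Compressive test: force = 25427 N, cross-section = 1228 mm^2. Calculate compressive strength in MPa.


CS = 25427 / 1228 = 20.7 MPa

20.7


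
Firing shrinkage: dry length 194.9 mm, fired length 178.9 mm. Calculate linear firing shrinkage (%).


FS = (194.9 - 178.9) / 194.9 * 100 = 8.21%

8.21


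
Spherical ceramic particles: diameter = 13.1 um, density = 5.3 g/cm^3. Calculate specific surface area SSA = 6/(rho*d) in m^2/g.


SSA = 6 / (5.3 * 13.1) = 0.086 m^2/g

0.086


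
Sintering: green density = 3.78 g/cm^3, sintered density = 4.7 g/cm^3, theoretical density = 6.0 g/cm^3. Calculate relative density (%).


Relative = 4.7 / 6.0 * 100 = 78.3%

78.3


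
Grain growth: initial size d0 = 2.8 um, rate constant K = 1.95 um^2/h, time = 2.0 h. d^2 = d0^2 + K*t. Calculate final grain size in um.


d^2 = 2.8^2 + 1.95*2.0 = 11.74
d = sqrt(11.74) = 3.43 um

3.43


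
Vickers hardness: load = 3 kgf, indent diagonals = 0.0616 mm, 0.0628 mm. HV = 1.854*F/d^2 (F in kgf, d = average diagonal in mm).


d_avg = (0.0616+0.0628)/2 = 0.0622 mm
HV = 1.854*3/0.0622^2 = 1438

1438


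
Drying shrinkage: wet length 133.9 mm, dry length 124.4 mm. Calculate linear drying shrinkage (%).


DS = (133.9 - 124.4) / 133.9 * 100 = 7.09%

7.09


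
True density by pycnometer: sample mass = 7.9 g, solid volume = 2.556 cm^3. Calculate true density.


TD = 7.9 / 2.556 = 3.091 g/cm^3

3.091


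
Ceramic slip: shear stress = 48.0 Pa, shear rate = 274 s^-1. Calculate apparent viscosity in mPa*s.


eta = tau/gamma * 1000 = 48.0/274 * 1000 = 175.2 mPa*s

175.2


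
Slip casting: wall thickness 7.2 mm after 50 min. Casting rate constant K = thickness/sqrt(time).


K = 7.2 / sqrt(50) = 7.2 / 7.0711 = 1.018 mm/min^0.5

1.018


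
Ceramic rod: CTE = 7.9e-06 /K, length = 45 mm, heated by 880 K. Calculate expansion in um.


dL = 7.9e-06 * 45 * 880 * 1000 = 312.84 um

312.84


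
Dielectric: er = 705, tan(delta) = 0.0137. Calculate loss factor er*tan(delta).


Loss = 705 * 0.0137 = 9.659

9.659


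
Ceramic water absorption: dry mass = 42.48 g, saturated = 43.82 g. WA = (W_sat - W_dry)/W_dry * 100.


WA = (43.82 - 42.48) / 42.48 * 100 = 3.15%

3.15


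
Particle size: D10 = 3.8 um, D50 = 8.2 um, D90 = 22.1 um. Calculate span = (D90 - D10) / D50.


Span = (22.1 - 3.8) / 8.2 = 18.3 / 8.2 = 2.232

2.232


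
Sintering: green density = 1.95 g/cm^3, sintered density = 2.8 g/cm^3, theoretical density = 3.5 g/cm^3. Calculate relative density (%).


Relative = 2.8 / 3.5 * 100 = 80.0%

80.0


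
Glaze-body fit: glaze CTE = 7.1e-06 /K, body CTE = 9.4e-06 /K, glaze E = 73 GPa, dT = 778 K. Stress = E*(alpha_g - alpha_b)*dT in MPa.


Stress = 73*1000*(7.1e-06 - 9.4e-06)*778 = -130.6 MPa

-130.6


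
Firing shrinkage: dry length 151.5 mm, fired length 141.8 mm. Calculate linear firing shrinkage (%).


FS = (151.5 - 141.8) / 151.5 * 100 = 6.4%

6.4


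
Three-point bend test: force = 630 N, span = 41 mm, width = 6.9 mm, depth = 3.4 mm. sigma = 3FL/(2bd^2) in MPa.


sigma = 3*630*41/(2*6.9*3.4^2) = 485.7 MPa

485.7


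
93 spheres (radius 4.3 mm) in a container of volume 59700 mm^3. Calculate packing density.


V_sphere = 4/3*pi*4.3^3 = 333.0381 mm^3
Total V = 93*333.0381 = 30972.5433 mm^3
PD = 30972.5433 / 59700 = 0.519

0.519


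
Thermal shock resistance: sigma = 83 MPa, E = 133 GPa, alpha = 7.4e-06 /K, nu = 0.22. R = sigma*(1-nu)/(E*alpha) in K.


R = 83*(1-0.22)/(133*1000*7.4e-06) = 66 K

66


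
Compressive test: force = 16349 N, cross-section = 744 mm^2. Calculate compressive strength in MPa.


CS = 16349 / 744 = 22.0 MPa

22.0


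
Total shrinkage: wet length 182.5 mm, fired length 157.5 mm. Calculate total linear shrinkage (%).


TS = (182.5 - 157.5) / 182.5 * 100 = 13.7%

13.7


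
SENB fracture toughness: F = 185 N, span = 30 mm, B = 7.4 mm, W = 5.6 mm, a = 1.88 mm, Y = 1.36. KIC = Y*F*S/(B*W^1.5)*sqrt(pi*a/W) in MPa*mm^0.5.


KIC = 1.36*185*30/(7.4*5.6^1.5)*sqrt(pi*1.88/5.6) = 79.05

79.05


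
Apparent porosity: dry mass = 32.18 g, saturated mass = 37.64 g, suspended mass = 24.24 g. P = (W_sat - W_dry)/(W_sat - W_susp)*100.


P = (37.64 - 32.18) / (37.64 - 24.24) * 100 = 5.46 / 13.4 * 100 = 40.7%

40.7


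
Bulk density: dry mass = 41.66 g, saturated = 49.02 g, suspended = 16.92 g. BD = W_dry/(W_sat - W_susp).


BD = 41.66 / (49.02 - 16.92) = 41.66 / 32.1 = 1.298 g/cm^3

1.298


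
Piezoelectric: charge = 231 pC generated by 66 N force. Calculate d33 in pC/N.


d33 = 231 / 66 = 3.5 pC/N

3.5


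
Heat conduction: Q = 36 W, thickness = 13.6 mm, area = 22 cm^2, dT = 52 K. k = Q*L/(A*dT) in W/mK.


k = 36*13.6/1000/(22/10000*52) = 4.28 W/mK

4.28


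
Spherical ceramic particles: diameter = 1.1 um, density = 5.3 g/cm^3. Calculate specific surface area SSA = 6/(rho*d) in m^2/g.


SSA = 6 / (5.3 * 1.1) = 1.029 m^2/g

1.029


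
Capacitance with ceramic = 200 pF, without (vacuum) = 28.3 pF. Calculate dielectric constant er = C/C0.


er = 200 / 28.3 = 7.07

7.07


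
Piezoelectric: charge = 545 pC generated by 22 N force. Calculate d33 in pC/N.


d33 = 545 / 22 = 24.8 pC/N

24.8


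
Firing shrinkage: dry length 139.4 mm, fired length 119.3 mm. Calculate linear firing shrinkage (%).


FS = (139.4 - 119.3) / 139.4 * 100 = 14.42%

14.42


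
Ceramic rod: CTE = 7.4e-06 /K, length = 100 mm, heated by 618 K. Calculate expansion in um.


dL = 7.4e-06 * 100 * 618 * 1000 = 457.32 um

457.32


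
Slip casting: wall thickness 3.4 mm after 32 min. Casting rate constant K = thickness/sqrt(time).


K = 3.4 / sqrt(32) = 3.4 / 5.6569 = 0.601 mm/min^0.5

0.601


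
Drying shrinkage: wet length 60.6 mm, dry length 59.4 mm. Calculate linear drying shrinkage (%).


DS = (60.6 - 59.4) / 60.6 * 100 = 1.98%

1.98


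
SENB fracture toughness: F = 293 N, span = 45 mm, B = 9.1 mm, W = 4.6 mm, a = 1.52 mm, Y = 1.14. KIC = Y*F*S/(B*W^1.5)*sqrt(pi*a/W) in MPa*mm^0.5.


KIC = 1.14*293*45/(9.1*4.6^1.5)*sqrt(pi*1.52/4.6) = 170.58

170.58


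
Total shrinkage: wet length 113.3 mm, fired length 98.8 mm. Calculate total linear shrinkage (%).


TS = (113.3 - 98.8) / 113.3 * 100 = 12.8%

12.8


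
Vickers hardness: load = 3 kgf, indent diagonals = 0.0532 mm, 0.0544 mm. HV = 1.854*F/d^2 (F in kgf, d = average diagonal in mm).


d_avg = (0.0532+0.0544)/2 = 0.0538 mm
HV = 1.854*3/0.0538^2 = 1922

1922


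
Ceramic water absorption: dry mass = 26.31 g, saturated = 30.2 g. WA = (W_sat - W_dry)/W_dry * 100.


WA = (30.2 - 26.31) / 26.31 * 100 = 14.79%

14.79


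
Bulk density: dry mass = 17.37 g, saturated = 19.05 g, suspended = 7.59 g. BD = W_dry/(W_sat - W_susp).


BD = 17.37 / (19.05 - 7.59) = 17.37 / 11.46 = 1.516 g/cm^3

1.516


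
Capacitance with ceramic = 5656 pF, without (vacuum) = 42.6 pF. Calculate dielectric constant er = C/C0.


er = 5656 / 42.6 = 132.77

132.77


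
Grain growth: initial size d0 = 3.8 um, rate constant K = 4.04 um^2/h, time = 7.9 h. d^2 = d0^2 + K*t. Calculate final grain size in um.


d^2 = 3.8^2 + 4.04*7.9 = 46.356
d = sqrt(46.356) = 6.81 um

6.81


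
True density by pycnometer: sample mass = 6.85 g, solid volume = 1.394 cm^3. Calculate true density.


TD = 6.85 / 1.394 = 4.914 g/cm^3

4.914


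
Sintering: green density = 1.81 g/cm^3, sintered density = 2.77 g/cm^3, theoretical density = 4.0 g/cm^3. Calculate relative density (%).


Relative = 2.77 / 4.0 * 100 = 69.3%

69.3


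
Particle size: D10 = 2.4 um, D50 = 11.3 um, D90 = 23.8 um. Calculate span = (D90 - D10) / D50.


Span = (23.8 - 2.4) / 11.3 = 21.4 / 11.3 = 1.894

1.894


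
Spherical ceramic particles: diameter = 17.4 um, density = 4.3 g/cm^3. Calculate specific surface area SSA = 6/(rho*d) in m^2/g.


SSA = 6 / (4.3 * 17.4) = 0.08 m^2/g

0.08


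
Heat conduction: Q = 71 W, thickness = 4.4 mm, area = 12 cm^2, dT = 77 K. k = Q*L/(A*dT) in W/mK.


k = 71*4.4/1000/(12/10000*77) = 3.38 W/mK

3.38


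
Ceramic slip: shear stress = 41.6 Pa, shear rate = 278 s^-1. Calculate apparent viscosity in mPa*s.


eta = tau/gamma * 1000 = 41.6/278 * 1000 = 149.6 mPa*s

149.6


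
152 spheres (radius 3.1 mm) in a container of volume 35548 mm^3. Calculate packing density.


V_sphere = 4/3*pi*3.1^3 = 124.7882 mm^3
Total V = 152*124.7882 = 18967.8064 mm^3
PD = 18967.8064 / 35548 = 0.534

0.534


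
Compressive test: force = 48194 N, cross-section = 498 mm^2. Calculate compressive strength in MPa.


CS = 48194 / 498 = 96.8 MPa

96.8


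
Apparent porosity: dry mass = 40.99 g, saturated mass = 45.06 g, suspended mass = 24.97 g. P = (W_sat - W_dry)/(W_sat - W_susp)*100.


P = (45.06 - 40.99) / (45.06 - 24.97) * 100 = 4.07 / 20.09 * 100 = 20.3%

20.3


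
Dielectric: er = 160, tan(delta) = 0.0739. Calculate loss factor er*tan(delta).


Loss = 160 * 0.0739 = 11.824

11.824


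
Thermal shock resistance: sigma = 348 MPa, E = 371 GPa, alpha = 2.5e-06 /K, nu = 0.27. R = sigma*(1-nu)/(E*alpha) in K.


R = 348*(1-0.27)/(371*1000*2.5e-06) = 274 K

274


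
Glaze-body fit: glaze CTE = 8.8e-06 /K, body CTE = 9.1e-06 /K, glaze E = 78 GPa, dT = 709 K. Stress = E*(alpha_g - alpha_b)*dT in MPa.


Stress = 78*1000*(8.8e-06 - 9.1e-06)*709 = -16.6 MPa

-16.6


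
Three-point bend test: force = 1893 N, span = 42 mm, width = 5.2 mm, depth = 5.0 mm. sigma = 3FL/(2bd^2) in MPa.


sigma = 3*1893*42/(2*5.2*5.0^2) = 917.4 MPa

917.4


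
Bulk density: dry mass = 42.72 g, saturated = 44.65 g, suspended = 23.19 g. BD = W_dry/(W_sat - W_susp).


BD = 42.72 / (44.65 - 23.19) = 42.72 / 21.46 = 1.991 g/cm^3

1.991


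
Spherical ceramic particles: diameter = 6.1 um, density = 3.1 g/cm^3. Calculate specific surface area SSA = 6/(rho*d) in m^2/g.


SSA = 6 / (3.1 * 6.1) = 0.317 m^2/g

0.317


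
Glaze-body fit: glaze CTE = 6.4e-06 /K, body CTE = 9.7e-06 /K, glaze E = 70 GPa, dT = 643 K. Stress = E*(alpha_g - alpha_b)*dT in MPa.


Stress = 70*1000*(6.4e-06 - 9.7e-06)*643 = -148.5 MPa

-148.5


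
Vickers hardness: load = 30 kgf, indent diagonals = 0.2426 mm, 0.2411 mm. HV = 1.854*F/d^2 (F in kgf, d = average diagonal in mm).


d_avg = (0.2426+0.2411)/2 = 0.24185 mm
HV = 1.854*30/0.24185^2 = 951

951


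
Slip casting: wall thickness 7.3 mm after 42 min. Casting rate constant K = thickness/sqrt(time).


K = 7.3 / sqrt(42) = 7.3 / 6.4807 = 1.126 mm/min^0.5

1.126


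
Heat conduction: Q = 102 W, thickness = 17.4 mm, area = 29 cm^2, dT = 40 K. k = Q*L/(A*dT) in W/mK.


k = 102*17.4/1000/(29/10000*40) = 15.3 W/mK

15.3


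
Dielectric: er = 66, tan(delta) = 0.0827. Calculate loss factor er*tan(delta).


Loss = 66 * 0.0827 = 5.458

5.458


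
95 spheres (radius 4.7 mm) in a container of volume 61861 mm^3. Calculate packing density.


V_sphere = 4/3*pi*4.7^3 = 434.8928 mm^3
Total V = 95*434.8928 = 41314.816 mm^3
PD = 41314.816 / 61861 = 0.668

0.668


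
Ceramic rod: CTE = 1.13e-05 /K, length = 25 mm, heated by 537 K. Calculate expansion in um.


dL = 1.13e-05 * 25 * 537 * 1000 = 151.703 um

151.703


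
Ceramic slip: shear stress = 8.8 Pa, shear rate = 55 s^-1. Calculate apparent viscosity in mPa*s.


eta = tau/gamma * 1000 = 8.8/55 * 1000 = 160.0 mPa*s

160.0


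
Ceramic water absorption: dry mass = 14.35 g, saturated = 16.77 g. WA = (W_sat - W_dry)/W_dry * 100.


WA = (16.77 - 14.35) / 14.35 * 100 = 16.86%

16.86


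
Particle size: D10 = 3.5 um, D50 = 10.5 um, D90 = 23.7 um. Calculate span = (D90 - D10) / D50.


Span = (23.7 - 3.5) / 10.5 = 20.2 / 10.5 = 1.924

1.924


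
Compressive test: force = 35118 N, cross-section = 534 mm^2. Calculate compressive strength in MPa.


CS = 35118 / 534 = 65.8 MPa

65.8


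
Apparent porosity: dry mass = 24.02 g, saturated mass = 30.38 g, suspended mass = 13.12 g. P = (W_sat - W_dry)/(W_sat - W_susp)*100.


P = (30.38 - 24.02) / (30.38 - 13.12) * 100 = 6.36 / 17.26 * 100 = 36.8%

36.8


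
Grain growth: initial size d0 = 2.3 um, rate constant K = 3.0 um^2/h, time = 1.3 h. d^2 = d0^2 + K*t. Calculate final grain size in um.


d^2 = 2.3^2 + 3.0*1.3 = 9.19
d = sqrt(9.19) = 3.03 um

3.03


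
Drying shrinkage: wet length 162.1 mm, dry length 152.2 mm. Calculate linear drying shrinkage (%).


DS = (162.1 - 152.2) / 162.1 * 100 = 6.11%

6.11


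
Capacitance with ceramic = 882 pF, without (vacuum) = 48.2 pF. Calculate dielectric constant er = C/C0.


er = 882 / 48.2 = 18.3

18.3


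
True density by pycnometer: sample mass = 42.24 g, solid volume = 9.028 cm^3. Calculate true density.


TD = 42.24 / 9.028 = 4.679 g/cm^3

4.679


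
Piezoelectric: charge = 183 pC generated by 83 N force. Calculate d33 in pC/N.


d33 = 183 / 83 = 2.2 pC/N

2.2


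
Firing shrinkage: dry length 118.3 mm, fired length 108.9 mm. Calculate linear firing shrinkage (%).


FS = (118.3 - 108.9) / 118.3 * 100 = 7.95%

7.95


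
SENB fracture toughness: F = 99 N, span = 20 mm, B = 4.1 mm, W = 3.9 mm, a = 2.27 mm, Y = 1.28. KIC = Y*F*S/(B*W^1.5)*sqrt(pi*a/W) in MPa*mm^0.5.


KIC = 1.28*99*20/(4.1*3.9^1.5)*sqrt(pi*2.27/3.9) = 108.53

108.53


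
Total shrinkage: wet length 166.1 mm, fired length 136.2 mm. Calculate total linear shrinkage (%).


TS = (166.1 - 136.2) / 166.1 * 100 = 18.0%

18.0


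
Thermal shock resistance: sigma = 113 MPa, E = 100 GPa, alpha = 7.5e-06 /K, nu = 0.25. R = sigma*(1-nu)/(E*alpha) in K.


R = 113*(1-0.25)/(100*1000*7.5e-06) = 113 K

113


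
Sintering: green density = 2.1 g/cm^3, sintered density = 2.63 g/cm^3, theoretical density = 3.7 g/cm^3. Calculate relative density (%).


Relative = 2.63 / 3.7 * 100 = 71.1%

71.1


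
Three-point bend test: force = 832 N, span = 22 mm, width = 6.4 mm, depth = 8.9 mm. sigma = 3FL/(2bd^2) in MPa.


sigma = 3*832*22/(2*6.4*8.9^2) = 54.2 MPa

54.2


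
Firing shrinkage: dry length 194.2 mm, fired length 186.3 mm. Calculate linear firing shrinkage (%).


FS = (194.2 - 186.3) / 194.2 * 100 = 4.07%

4.07


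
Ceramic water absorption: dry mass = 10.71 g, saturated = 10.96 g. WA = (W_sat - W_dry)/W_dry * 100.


WA = (10.96 - 10.71) / 10.71 * 100 = 2.33%

2.33


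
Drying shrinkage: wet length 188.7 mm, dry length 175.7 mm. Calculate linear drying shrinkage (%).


DS = (188.7 - 175.7) / 188.7 * 100 = 6.89%

6.89


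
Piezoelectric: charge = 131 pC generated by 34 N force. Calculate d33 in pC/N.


d33 = 131 / 34 = 3.9 pC/N

3.9


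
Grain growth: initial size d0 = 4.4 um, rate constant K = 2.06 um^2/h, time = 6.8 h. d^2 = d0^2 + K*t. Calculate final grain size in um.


d^2 = 4.4^2 + 2.06*6.8 = 33.368
d = sqrt(33.368) = 5.78 um

5.78


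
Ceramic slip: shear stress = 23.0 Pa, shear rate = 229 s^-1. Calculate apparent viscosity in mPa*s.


eta = tau/gamma * 1000 = 23.0/229 * 1000 = 100.4 mPa*s

100.4


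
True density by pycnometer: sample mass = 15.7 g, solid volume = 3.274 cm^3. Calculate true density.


TD = 15.7 / 3.274 = 4.795 g/cm^3

4.795


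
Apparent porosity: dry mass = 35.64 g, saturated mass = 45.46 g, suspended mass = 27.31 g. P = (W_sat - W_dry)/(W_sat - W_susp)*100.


P = (45.46 - 35.64) / (45.46 - 27.31) * 100 = 9.82 / 18.15 * 100 = 54.1%

54.1


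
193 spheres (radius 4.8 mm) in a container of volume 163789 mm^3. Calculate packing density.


V_sphere = 4/3*pi*4.8^3 = 463.2467 mm^3
Total V = 193*463.2467 = 89406.6131 mm^3
PD = 89406.6131 / 163789 = 0.546

0.546


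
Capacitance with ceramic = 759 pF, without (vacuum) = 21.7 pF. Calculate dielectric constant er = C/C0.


er = 759 / 21.7 = 34.98

34.98


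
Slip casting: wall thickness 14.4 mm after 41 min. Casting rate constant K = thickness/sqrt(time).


K = 14.4 / sqrt(41) = 14.4 / 6.4031 = 2.249 mm/min^0.5

2.249


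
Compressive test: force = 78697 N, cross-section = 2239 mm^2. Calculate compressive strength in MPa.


CS = 78697 / 2239 = 35.1 MPa

35.1


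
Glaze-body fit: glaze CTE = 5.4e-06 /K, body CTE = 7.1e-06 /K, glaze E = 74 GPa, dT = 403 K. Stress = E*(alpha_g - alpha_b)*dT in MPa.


Stress = 74*1000*(5.4e-06 - 7.1e-06)*403 = -50.7 MPa

-50.7


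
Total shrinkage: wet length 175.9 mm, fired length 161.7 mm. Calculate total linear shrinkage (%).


TS = (175.9 - 161.7) / 175.9 * 100 = 8.07%

8.07


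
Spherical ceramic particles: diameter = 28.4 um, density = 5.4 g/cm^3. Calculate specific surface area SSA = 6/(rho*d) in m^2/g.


SSA = 6 / (5.4 * 28.4) = 0.039 m^2/g

0.039


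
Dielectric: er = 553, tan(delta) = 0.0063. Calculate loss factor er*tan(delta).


Loss = 553 * 0.0063 = 3.484

3.484


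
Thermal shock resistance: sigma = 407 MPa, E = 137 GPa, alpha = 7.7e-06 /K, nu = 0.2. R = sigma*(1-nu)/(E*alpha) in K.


R = 407*(1-0.2)/(137*1000*7.7e-06) = 309 K

309


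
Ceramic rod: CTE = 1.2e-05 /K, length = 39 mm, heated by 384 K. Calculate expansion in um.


dL = 1.2e-05 * 39 * 384 * 1000 = 179.712 um

179.712


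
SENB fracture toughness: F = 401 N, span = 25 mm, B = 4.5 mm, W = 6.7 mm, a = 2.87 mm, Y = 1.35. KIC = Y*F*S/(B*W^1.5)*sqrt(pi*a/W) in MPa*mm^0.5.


KIC = 1.35*401*25/(4.5*6.7^1.5)*sqrt(pi*2.87/6.7) = 201.17

201.17


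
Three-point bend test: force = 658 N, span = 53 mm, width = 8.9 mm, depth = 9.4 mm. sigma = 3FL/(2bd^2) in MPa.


sigma = 3*658*53/(2*8.9*9.4^2) = 66.5 MPa

66.5


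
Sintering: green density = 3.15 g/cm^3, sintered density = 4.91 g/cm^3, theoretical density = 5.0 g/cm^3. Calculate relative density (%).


Relative = 4.91 / 5.0 * 100 = 98.2%

98.2


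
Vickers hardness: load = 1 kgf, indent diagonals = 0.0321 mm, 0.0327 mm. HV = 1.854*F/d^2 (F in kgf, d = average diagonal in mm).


d_avg = (0.0321+0.0327)/2 = 0.0324 mm
HV = 1.854*1/0.0324^2 = 1766

1766


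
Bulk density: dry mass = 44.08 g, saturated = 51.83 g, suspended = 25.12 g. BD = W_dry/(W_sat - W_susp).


BD = 44.08 / (51.83 - 25.12) = 44.08 / 26.71 = 1.65 g/cm^3

1.65


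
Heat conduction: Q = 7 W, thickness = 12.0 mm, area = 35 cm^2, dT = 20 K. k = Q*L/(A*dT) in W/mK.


k = 7*12.0/1000/(35/10000*20) = 1.2 W/mK

1.2


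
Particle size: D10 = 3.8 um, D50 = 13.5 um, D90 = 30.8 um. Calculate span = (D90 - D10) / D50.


Span = (30.8 - 3.8) / 13.5 = 27.0 / 13.5 = 2.0

2.0


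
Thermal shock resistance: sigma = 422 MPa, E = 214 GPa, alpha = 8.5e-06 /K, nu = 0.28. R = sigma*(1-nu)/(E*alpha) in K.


R = 422*(1-0.28)/(214*1000*8.5e-06) = 167 K

167


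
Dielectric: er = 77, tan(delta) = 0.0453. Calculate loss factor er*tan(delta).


Loss = 77 * 0.0453 = 3.488

3.488


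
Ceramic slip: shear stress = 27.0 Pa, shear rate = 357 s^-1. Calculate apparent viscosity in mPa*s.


eta = tau/gamma * 1000 = 27.0/357 * 1000 = 75.6 mPa*s

75.6


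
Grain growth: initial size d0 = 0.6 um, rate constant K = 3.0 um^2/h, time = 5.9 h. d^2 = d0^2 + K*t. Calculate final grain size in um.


d^2 = 0.6^2 + 3.0*5.9 = 18.06
d = sqrt(18.06) = 4.25 um

4.25


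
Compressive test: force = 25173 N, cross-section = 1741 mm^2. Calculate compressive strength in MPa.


CS = 25173 / 1741 = 14.5 MPa

14.5


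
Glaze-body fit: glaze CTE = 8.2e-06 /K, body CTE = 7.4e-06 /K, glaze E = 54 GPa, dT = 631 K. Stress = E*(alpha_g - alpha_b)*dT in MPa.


Stress = 54*1000*(8.2e-06 - 7.4e-06)*631 = 27.3 MPa

27.3


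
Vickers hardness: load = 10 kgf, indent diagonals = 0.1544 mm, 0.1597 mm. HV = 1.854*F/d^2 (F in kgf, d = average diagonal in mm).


d_avg = (0.1544+0.1597)/2 = 0.15705 mm
HV = 1.854*10/0.15705^2 = 752

752


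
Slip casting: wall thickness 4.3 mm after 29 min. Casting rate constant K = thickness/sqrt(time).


K = 4.3 / sqrt(29) = 4.3 / 5.3852 = 0.798 mm/min^0.5

0.798


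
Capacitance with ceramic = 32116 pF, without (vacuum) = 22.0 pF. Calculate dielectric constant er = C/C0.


er = 32116 / 22.0 = 1459.82

1459.82


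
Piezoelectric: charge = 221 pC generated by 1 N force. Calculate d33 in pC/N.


d33 = 221 / 1 = 221.0 pC/N

221.0


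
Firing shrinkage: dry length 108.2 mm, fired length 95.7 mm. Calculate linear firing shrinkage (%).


FS = (108.2 - 95.7) / 108.2 * 100 = 11.55%

11.55


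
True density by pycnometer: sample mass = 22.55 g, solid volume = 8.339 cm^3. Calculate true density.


TD = 22.55 / 8.339 = 2.704 g/cm^3

2.704


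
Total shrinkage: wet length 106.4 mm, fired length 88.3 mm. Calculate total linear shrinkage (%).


TS = (106.4 - 88.3) / 106.4 * 100 = 17.01%

17.01


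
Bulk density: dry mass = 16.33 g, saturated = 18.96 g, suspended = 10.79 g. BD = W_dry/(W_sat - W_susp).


BD = 16.33 / (18.96 - 10.79) = 16.33 / 8.17 = 1.999 g/cm^3

1.999


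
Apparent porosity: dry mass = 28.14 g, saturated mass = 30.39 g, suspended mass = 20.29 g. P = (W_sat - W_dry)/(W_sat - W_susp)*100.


P = (30.39 - 28.14) / (30.39 - 20.29) * 100 = 2.25 / 10.1 * 100 = 22.3%

22.3


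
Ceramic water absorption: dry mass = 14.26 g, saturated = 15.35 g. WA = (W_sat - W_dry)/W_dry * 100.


WA = (15.35 - 14.26) / 14.26 * 100 = 7.64%

7.64


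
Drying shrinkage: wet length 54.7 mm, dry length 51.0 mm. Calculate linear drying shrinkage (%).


DS = (54.7 - 51.0) / 54.7 * 100 = 6.76%

6.76


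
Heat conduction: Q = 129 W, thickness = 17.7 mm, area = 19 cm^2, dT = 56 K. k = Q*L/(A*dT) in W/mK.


k = 129*17.7/1000/(19/10000*56) = 21.46 W/mK

21.46


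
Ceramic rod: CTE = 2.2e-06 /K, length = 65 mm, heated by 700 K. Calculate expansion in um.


dL = 2.2e-06 * 65 * 700 * 1000 = 100.1 um

100.1


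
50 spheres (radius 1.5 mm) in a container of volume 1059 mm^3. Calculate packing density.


V_sphere = 4/3*pi*1.5^3 = 14.1372 mm^3
Total V = 50*14.1372 = 706.86 mm^3
PD = 706.86 / 1059 = 0.667

0.667


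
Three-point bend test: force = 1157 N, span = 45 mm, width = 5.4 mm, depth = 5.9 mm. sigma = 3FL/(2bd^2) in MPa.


sigma = 3*1157*45/(2*5.4*5.9^2) = 415.5 MPa

415.5


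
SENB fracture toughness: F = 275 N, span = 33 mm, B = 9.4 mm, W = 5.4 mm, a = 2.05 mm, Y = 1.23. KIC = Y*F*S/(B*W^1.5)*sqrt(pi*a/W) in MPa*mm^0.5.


KIC = 1.23*275*33/(9.4*5.4^1.5)*sqrt(pi*2.05/5.4) = 103.34

103.34


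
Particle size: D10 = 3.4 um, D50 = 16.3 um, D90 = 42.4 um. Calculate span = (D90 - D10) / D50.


Span = (42.4 - 3.4) / 16.3 = 39.0 / 16.3 = 2.393

2.393


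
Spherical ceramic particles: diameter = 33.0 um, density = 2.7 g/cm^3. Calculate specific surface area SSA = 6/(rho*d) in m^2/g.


SSA = 6 / (2.7 * 33.0) = 0.067 m^2/g

0.067


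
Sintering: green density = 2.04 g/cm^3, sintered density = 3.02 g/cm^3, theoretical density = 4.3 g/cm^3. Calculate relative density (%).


Relative = 3.02 / 4.3 * 100 = 70.2%

70.2


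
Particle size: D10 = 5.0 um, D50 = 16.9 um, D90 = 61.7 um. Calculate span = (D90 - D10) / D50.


Span = (61.7 - 5.0) / 16.9 = 56.7 / 16.9 = 3.355

3.355


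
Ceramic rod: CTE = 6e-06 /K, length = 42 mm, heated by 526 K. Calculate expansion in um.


dL = 6e-06 * 42 * 526 * 1000 = 132.552 um

132.552


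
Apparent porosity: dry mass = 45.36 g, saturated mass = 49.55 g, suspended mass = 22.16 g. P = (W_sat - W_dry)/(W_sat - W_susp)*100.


P = (49.55 - 45.36) / (49.55 - 22.16) * 100 = 4.19 / 27.39 * 100 = 15.3%

15.3


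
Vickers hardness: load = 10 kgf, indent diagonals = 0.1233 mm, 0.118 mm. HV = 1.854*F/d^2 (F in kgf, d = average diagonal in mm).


d_avg = (0.1233+0.118)/2 = 0.12065 mm
HV = 1.854*10/0.12065^2 = 1274

1274


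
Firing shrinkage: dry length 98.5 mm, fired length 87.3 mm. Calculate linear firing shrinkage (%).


FS = (98.5 - 87.3) / 98.5 * 100 = 11.37%

11.37


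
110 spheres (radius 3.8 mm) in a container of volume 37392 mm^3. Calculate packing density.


V_sphere = 4/3*pi*3.8^3 = 229.8473 mm^3
Total V = 110*229.8473 = 25283.203 mm^3
PD = 25283.203 / 37392 = 0.676

0.676


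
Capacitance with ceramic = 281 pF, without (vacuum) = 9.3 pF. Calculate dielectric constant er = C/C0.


er = 281 / 9.3 = 30.22

30.22


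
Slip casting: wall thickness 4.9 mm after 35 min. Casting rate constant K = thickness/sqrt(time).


K = 4.9 / sqrt(35) = 4.9 / 5.9161 = 0.828 mm/min^0.5

0.828


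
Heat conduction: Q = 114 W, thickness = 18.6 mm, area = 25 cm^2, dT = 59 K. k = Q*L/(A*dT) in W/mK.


k = 114*18.6/1000/(25/10000*59) = 14.38 W/mK

14.38


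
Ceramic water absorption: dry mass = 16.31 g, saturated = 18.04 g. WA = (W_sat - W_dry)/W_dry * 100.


WA = (18.04 - 16.31) / 16.31 * 100 = 10.61%

10.61


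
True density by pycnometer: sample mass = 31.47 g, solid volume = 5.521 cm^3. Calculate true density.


TD = 31.47 / 5.521 = 5.7 g/cm^3

5.7


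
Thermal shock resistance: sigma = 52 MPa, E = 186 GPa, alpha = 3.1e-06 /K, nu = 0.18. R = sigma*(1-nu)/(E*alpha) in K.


R = 52*(1-0.18)/(186*1000*3.1e-06) = 74 K

74


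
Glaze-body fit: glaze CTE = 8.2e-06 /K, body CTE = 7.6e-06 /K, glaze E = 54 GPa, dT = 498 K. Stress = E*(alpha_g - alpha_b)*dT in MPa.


Stress = 54*1000*(8.2e-06 - 7.6e-06)*498 = 16.1 MPa

16.1


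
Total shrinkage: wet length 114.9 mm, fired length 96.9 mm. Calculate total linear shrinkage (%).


TS = (114.9 - 96.9) / 114.9 * 100 = 15.67%

15.67


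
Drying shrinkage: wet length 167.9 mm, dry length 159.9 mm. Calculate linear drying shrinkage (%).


DS = (167.9 - 159.9) / 167.9 * 100 = 4.76%

4.76


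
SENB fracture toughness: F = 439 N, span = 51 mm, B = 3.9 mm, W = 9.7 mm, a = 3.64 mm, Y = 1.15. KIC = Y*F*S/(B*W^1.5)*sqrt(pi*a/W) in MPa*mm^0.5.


KIC = 1.15*439*51/(3.9*9.7^1.5)*sqrt(pi*3.64/9.7) = 237.27

237.27


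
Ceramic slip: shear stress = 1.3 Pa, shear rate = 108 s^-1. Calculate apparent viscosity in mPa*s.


eta = tau/gamma * 1000 = 1.3/108 * 1000 = 12.0 mPa*s

12.0


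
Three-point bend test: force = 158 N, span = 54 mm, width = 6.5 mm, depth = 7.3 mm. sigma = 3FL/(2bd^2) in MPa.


sigma = 3*158*54/(2*6.5*7.3^2) = 36.9 MPa

36.9


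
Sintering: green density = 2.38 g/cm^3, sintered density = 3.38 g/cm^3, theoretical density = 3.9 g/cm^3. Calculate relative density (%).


Relative = 3.38 / 3.9 * 100 = 86.7%

86.7


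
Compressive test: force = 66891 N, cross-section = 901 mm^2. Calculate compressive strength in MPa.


CS = 66891 / 901 = 74.2 MPa

74.2


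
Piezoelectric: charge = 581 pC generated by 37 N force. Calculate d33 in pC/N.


d33 = 581 / 37 = 15.7 pC/N

15.7


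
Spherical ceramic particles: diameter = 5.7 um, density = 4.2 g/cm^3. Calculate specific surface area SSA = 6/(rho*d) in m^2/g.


SSA = 6 / (4.2 * 5.7) = 0.251 m^2/g

0.251


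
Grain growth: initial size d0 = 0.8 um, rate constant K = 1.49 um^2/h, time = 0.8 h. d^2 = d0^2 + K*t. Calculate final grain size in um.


d^2 = 0.8^2 + 1.49*0.8 = 1.832
d = sqrt(1.832) = 1.35 um

1.35


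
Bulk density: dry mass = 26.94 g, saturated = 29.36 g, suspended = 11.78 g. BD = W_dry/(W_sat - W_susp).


BD = 26.94 / (29.36 - 11.78) = 26.94 / 17.58 = 1.532 g/cm^3

1.532


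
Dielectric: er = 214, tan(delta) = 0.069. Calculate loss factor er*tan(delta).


Loss = 214 * 0.069 = 14.766

14.766


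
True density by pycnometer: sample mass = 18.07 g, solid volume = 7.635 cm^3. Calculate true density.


TD = 18.07 / 7.635 = 2.367 g/cm^3

2.367


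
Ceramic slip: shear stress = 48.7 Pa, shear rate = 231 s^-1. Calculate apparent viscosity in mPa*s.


eta = tau/gamma * 1000 = 48.7/231 * 1000 = 210.8 mPa*s

210.8


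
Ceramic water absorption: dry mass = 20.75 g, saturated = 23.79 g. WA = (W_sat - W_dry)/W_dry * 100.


WA = (23.79 - 20.75) / 20.75 * 100 = 14.65%

14.65


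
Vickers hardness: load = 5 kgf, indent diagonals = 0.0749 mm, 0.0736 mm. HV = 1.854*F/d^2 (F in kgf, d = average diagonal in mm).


d_avg = (0.0749+0.0736)/2 = 0.07425 mm
HV = 1.854*5/0.07425^2 = 1681

1681


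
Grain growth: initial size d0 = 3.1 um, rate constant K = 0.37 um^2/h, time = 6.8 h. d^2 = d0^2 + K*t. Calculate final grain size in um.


d^2 = 3.1^2 + 0.37*6.8 = 12.126
d = sqrt(12.126) = 3.48 um

3.48


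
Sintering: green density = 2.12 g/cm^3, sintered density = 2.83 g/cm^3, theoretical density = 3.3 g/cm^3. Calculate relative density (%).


Relative = 2.83 / 3.3 * 100 = 85.8%

85.8


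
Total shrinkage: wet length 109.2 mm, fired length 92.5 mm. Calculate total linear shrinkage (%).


TS = (109.2 - 92.5) / 109.2 * 100 = 15.29%

15.29


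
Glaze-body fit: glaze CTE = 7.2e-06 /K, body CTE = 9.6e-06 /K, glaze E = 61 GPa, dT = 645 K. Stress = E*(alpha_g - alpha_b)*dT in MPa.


Stress = 61*1000*(7.2e-06 - 9.6e-06)*645 = -94.4 MPa

-94.4


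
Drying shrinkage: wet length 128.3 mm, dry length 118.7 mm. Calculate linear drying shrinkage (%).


DS = (128.3 - 118.7) / 128.3 * 100 = 7.48%

7.48


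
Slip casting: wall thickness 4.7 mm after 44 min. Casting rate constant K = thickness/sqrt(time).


K = 4.7 / sqrt(44) = 4.7 / 6.6332 = 0.709 mm/min^0.5

0.709


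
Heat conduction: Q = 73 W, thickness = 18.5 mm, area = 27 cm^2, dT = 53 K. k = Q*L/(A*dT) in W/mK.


k = 73*18.5/1000/(27/10000*53) = 9.44 W/mK

9.44


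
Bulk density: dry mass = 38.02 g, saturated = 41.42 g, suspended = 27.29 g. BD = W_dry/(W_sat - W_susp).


BD = 38.02 / (41.42 - 27.29) = 38.02 / 14.13 = 2.691 g/cm^3

2.691


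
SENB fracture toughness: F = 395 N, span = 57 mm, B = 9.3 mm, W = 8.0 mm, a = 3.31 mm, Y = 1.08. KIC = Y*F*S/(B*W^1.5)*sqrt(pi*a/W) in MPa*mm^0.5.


KIC = 1.08*395*57/(9.3*8.0^1.5)*sqrt(pi*3.31/8.0) = 131.74

131.74


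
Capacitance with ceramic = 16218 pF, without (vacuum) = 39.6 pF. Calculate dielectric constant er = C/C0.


er = 16218 / 39.6 = 409.55

409.55


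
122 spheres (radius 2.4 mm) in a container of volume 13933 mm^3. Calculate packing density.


V_sphere = 4/3*pi*2.4^3 = 57.9058 mm^3
Total V = 122*57.9058 = 7064.5076 mm^3
PD = 7064.5076 / 13933 = 0.507

0.507


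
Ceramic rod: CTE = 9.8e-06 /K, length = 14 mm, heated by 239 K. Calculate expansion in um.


dL = 9.8e-06 * 14 * 239 * 1000 = 32.791 um

32.791


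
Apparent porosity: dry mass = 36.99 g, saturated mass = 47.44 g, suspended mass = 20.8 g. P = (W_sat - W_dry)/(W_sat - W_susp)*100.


P = (47.44 - 36.99) / (47.44 - 20.8) * 100 = 10.45 / 26.64 * 100 = 39.2%

39.2


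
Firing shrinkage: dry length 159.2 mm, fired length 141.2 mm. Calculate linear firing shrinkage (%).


FS = (159.2 - 141.2) / 159.2 * 100 = 11.31%

11.31


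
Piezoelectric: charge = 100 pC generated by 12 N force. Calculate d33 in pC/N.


d33 = 100 / 12 = 8.3 pC/N

8.3


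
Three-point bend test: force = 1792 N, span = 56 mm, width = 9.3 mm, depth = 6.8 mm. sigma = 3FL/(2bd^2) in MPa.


sigma = 3*1792*56/(2*9.3*6.8^2) = 350.0 MPa

350.0


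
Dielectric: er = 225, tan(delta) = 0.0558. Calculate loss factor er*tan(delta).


Loss = 225 * 0.0558 = 12.555

12.555


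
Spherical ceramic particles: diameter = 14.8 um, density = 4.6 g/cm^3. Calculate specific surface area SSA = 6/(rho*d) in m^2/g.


SSA = 6 / (4.6 * 14.8) = 0.088 m^2/g

0.088


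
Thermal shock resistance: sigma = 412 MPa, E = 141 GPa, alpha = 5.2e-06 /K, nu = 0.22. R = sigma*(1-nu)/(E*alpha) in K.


R = 412*(1-0.22)/(141*1000*5.2e-06) = 438 K

438


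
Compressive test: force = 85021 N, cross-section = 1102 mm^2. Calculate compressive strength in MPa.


CS = 85021 / 1102 = 77.2 MPa

77.2


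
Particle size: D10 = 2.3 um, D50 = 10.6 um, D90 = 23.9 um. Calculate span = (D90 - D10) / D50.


Span = (23.9 - 2.3) / 10.6 = 21.6 / 10.6 = 2.038

2.038


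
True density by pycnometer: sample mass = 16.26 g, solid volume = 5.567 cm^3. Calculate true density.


TD = 16.26 / 5.567 = 2.921 g/cm^3

2.921


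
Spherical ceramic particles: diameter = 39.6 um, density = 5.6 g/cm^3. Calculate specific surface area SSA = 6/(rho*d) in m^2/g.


SSA = 6 / (5.6 * 39.6) = 0.027 m^2/g

0.027


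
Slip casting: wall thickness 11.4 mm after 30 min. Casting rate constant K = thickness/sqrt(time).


K = 11.4 / sqrt(30) = 11.4 / 5.4772 = 2.081 mm/min^0.5

2.081


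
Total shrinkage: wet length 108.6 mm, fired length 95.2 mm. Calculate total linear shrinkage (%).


TS = (108.6 - 95.2) / 108.6 * 100 = 12.34%

12.34


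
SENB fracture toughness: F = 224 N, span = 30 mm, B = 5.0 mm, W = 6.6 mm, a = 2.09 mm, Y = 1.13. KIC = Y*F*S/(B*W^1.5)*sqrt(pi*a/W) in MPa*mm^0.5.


KIC = 1.13*224*30/(5.0*6.6^1.5)*sqrt(pi*2.09/6.6) = 89.34

89.34


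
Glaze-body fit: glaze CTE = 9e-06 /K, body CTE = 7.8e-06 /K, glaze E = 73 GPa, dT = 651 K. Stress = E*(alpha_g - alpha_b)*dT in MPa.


Stress = 73*1000*(9e-06 - 7.8e-06)*651 = 57.0 MPa

57.0


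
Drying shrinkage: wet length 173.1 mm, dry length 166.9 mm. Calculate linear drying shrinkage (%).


DS = (173.1 - 166.9) / 173.1 * 100 = 3.58%

3.58


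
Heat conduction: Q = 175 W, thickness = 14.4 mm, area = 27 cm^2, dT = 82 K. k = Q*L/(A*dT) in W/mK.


k = 175*14.4/1000/(27/10000*82) = 11.38 W/mK

11.38


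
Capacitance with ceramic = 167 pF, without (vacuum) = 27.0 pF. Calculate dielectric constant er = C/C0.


er = 167 / 27.0 = 6.19

6.19


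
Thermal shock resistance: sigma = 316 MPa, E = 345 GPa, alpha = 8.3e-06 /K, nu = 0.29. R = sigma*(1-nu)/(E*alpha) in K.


R = 316*(1-0.29)/(345*1000*8.3e-06) = 78 K

78


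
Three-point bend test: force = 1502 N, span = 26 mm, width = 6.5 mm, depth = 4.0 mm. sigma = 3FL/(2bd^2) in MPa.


sigma = 3*1502*26/(2*6.5*4.0^2) = 563.3 MPa

563.3


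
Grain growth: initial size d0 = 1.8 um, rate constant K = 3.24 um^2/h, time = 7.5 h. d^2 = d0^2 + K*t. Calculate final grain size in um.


d^2 = 1.8^2 + 3.24*7.5 = 27.54
d = sqrt(27.54) = 5.25 um

5.25


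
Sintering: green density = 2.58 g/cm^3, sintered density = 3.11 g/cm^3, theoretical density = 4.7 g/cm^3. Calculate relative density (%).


Relative = 3.11 / 4.7 * 100 = 66.2%

66.2


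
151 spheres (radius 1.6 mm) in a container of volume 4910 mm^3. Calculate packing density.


V_sphere = 4/3*pi*1.6^3 = 17.1573 mm^3
Total V = 151*17.1573 = 2590.7523 mm^3
PD = 2590.7523 / 4910 = 0.528

0.528


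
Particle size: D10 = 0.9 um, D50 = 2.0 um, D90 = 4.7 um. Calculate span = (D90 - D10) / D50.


Span = (4.7 - 0.9) / 2.0 = 3.8 / 2.0 = 1.9

1.9


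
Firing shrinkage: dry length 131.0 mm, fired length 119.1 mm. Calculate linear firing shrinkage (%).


FS = (131.0 - 119.1) / 131.0 * 100 = 9.08%

9.08


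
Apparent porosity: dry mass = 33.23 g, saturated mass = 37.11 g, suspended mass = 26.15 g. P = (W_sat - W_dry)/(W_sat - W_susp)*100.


P = (37.11 - 33.23) / (37.11 - 26.15) * 100 = 3.88 / 10.96 * 100 = 35.4%

35.4


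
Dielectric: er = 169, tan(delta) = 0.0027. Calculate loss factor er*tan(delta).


Loss = 169 * 0.0027 = 0.456

0.456


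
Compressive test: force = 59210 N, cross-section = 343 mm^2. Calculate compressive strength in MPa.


CS = 59210 / 343 = 172.6 MPa

172.6


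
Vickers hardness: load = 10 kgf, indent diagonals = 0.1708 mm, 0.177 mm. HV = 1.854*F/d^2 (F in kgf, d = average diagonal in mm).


d_avg = (0.1708+0.177)/2 = 0.1739 mm
HV = 1.854*10/0.1739^2 = 613

613


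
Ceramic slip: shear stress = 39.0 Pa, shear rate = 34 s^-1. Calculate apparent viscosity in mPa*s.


eta = tau/gamma * 1000 = 39.0/34 * 1000 = 1147.1 mPa*s

1147.1


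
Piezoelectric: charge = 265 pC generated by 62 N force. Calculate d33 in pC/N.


d33 = 265 / 62 = 4.3 pC/N

4.3


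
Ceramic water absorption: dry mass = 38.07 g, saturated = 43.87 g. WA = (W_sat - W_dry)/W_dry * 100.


WA = (43.87 - 38.07) / 38.07 * 100 = 15.24%

15.24


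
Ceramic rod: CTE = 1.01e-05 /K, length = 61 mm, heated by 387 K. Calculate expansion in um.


dL = 1.01e-05 * 61 * 387 * 1000 = 238.431 um

238.431
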